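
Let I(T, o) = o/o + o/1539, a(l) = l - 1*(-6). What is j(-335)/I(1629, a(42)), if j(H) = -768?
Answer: -393984/529 ≈ -744.77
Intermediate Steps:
a(l) = 6 + l (a(l) = l + 6 = 6 + l)
I(T, o) = 1 + o/1539 (I(T, o) = 1 + o*(1/1539) = 1 + o/1539)
j(-335)/I(1629, a(42)) = -768/(1 + (6 + 42)/1539) = -768/(1 + (1/1539)*48) = -768/(1 + 16/513) = -768/529/513 = -768*513/529 = -393984/529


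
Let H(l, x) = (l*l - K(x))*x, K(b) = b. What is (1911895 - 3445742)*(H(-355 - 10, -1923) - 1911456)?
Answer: 401562770477820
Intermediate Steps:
H(l, x) = x*(l**2 - x) (H(l, x) = (l*l - x)*x = (l**2 - x)*x = x*(l**2 - x))
(1911895 - 3445742)*(H(-355 - 10, -1923) - 1911456) = (1911895 - 3445742)*(-1923*((-355 - 10)**2 - 1*(-1923)) - 1911456) = -1533847*(-1923*((-365)**2 + 1923) - 1911456) = -1533847*(-1923*(133225 + 1923) - 1911456) = -1533847*(-1923*135148 - 1911456) = -1533847*(-259889604 - 1911456) = -1533847*(-261801060) = 401562770477820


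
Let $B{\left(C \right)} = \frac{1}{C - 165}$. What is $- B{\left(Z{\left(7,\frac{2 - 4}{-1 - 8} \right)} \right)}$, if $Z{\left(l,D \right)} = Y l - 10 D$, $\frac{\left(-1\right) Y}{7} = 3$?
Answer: $\frac{9}{2828} \approx 0.0031825$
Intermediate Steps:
$Y = -21$ ($Y = \left(-7\right) 3 = -21$)
$Z{\left(l,D \right)} = - 21 l - 10 D$
$B{\left(C \right)} = \frac{1}{-165 + C}$
$- B{\left(Z{\left(7,\frac{2 - 4}{-1 - 8} \right)} \right)} = - \frac{1}{-165 - \left(147 + 10 \frac{2 - 4}{-1 - 8}\right)} = - \frac{1}{-165 - \left(147 + 10 \left(- \frac{2}{-9}\right)\right)} = - \frac{1}{-165 - \left(147 + 10 \left(\left(-2\right) \left(- \frac{1}{9}\right)\right)\right)} = - \frac{1}{-165 - \frac{1343}{9}} = - \frac{1}{- \frac{2828}{9}} = \left(-1\right) \left(- \frac{9}{2828}\right) = \frac{9}{2828}$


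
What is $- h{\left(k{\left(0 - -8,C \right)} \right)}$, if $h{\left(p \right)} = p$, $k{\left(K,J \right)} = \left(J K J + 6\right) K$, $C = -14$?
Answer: $-12592$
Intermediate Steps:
$k{\left(K,J \right)} = K \left(6 + K J^{2}\right)$ ($k{\left(K,J \right)} = \left(K J^{2} + 6\right) K = \left(6 + K J^{2}\right) K = K \left(6 + K J^{2}\right)$)
$- h{\left(k{\left(0 - -8,C \right)} \right)} = - \left(0 - -8\right) \left(6 + \left(0 - -8\right) \left(-14\right)^{2}\right) = - \left(0 + 8\right) \left(6 + \left(0 + 8\right) 196\right) = - 8 \left(6 + 8 \cdot 196\right) = - 8 \left(6 + 1568\right) = - 8 \cdot 1574 = \left(-1\right) 12592 = -12592$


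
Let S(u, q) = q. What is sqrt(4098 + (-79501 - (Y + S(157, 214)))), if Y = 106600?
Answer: I*sqrt(182217) ≈ 426.87*I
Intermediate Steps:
sqrt(4098 + (-79501 - (Y + S(157, 214)))) = sqrt(4098 + (-79501 - (106600 + 214))) = sqrt(4098 + (-79501 - 1*106814)) = sqrt(4098 + (-79501 - 106814)) = sqrt(4098 - 186315) = sqrt(-182217) = I*sqrt(182217)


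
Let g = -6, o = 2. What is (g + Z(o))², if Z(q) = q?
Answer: 16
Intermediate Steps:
(g + Z(o))² = (-6 + 2)² = (-4)² = 16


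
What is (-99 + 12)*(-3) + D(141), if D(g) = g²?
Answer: 20142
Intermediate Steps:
(-99 + 12)*(-3) + D(141) = (-99 + 12)*(-3) + 141² = -87*(-3) + 19881 = 261 + 19881 = 20142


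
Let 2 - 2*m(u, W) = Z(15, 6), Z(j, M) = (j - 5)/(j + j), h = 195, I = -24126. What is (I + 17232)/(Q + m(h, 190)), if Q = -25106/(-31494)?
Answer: -72373212/17117 ≈ -4228.1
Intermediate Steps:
Q = 12553/15747 (Q = -25106*(-1/31494) = 12553/15747 ≈ 0.79717)
Z(j, M) = (-5 + j)/(2*j) (Z(j, M) = (-5 + j)/((2*j)) = (-5 + j)*(1/(2*j)) = (-5 + j)/(2*j))
m(u, W) = ⅚ (m(u, W) = 1 - (-5 + 15)/(4*15) = 1 - 10/(4*15) = 1 - ½*⅓ = 1 - ⅙ = ⅚)
(I + 17232)/(Q + m(h, 190)) = (-24126 + 17232)/(12553/15747 + ⅚) = -6894/17117/10498 = -6894*10498/17117 = -72373212/17117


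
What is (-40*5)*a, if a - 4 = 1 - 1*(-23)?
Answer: -5600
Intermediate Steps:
a = 28 (a = 4 + (1 - 1*(-23)) = 4 + (1 + 23) = 4 + 24 = 28)
(-40*5)*a = -40*5*28 = -200*28 = -5600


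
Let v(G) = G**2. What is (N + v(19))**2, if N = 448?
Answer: 654481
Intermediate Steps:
(N + v(19))**2 = (448 + 19**2)**2 = (448 + 361)**2 = 809**2 = 654481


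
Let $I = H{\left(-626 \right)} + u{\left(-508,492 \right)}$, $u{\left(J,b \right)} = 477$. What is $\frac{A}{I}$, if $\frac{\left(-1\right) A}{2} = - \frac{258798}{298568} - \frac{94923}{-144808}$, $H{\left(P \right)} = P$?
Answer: $- \frac{1141881315}{402626262916} \approx -0.0028361$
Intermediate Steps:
$A = \frac{1141881315}{2702189684}$ ($A = - 2 \left(- \frac{258798}{298568} - \frac{94923}{-144808}\right) = - 2 \left(\left(-258798\right) \frac{1}{298568} - - \frac{94923}{144808}\right) = - 2 \left(- \frac{129399}{149284} + \frac{94923}{144808}\right) = \left(-2\right) \left(- \frac{1141881315}{5404379368}\right) = \frac{1141881315}{2702189684} \approx 0.42258$)
$I = -149$ ($I = -626 + 477 = -149$)
$\frac{A}{I} = \frac{1141881315}{2702189684 \left(-149\right)} = \frac{1141881315}{2702189684} \left(- \frac{1}{149}\right) = - \frac{1141881315}{402626262916}$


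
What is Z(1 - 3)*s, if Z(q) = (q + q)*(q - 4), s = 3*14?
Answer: 1008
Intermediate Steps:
s = 42
Z(q) = 2*q*(-4 + q) (Z(q) = (2*q)*(-4 + q) = 2*q*(-4 + q))
Z(1 - 3)*s = (2*(1 - 3)*(-4 + (1 - 3)))*42 = (2*(-2)*(-4 - 2))*42 = (2*(-2)*(-6))*42 = 24*42 = 1008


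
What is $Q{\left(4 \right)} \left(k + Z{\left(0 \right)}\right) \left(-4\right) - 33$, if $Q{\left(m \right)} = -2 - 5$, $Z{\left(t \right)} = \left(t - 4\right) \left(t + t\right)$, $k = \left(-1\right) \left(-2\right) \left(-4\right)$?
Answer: $-257$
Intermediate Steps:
$k = -8$ ($k = 2 \left(-4\right) = -8$)
$Z{\left(t \right)} = 2 t \left(-4 + t\right)$ ($Z{\left(t \right)} = \left(-4 + t\right) 2 t = 2 t \left(-4 + t\right)$)
$Q{\left(m \right)} = -7$
$Q{\left(4 \right)} \left(k + Z{\left(0 \right)}\right) \left(-4\right) - 33 = - 7 \left(-8 + 2 \cdot 0 \left(-4 + 0\right)\right) \left(-4\right) - 33 = - 7 \left(-8 + 2 \cdot 0 \left(-4\right)\right) \left(-4\right) - 33 = - 7 \left(-8 + 0\right) \left(-4\right) - 33 = - 7 \left(\left(-8\right) \left(-4\right)\right) - 33 = \left(-7\right) 32 - 33 = -224 - 33 = -257$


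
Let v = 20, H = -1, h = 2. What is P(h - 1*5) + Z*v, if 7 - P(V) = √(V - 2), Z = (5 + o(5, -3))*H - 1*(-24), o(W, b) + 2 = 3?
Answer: 367 - I*√5 ≈ 367.0 - 2.2361*I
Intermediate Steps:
o(W, b) = 1 (o(W, b) = -2 + 3 = 1)
Z = 18 (Z = (5 + 1)*(-1) - 1*(-24) = 6*(-1) + 24 = -6 + 24 = 18)
P(V) = 7 - √(-2 + V) (P(V) = 7 - √(V - 2) = 7 - √(-2 + V))
P(h - 1*5) + Z*v = (7 - √(-2 + (2 - 1*5))) + 18*20 = (7 - √(-2 + (2 - 5))) + 360 = (7 - √(-2 - 3)) + 360 = (7 - √(-5)) + 360 = (7 - I*√5) + 360 = 367 - I*√5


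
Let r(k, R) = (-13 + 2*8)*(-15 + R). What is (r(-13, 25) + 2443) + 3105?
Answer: 5578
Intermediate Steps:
r(k, R) = -45 + 3*R (r(k, R) = (-13 + 16)*(-15 + R) = 3*(-15 + R) = -45 + 3*R)
(r(-13, 25) + 2443) + 3105 = ((-45 + 3*25) + 2443) + 3105 = ((-45 + 75) + 2443) + 3105 = (30 + 2443) + 3105 = 2473 + 3105 = 5578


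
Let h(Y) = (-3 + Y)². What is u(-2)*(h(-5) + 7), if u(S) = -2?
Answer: -142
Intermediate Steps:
u(-2)*(h(-5) + 7) = -2*((-3 - 5)² + 7) = -2*((-8)² + 7) = -2*(64 + 7) = -2*71 = -142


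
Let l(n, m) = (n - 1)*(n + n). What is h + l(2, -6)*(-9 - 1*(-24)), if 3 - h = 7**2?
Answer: 14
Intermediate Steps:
l(n, m) = 2*n*(-1 + n) (l(n, m) = (-1 + n)*(2*n) = 2*n*(-1 + n))
h = -46 (h = 3 - 1*7**2 = 3 - 1*49 = 3 - 49 = -46)
h + l(2, -6)*(-9 - 1*(-24)) = -46 + (2*2*(-1 + 2))*(-9 - 1*(-24)) = -46 + (2*2*1)*(-9 + 24) = -46 + 4*15 = -46 + 60 = 14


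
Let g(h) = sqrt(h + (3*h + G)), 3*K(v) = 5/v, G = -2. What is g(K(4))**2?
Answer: -1/3 ≈ -0.33333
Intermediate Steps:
K(v) = 5/(3*v) (K(v) = (5/v)/3 = 5/(3*v))
g(h) = sqrt(-2 + 4*h) (g(h) = sqrt(h + (3*h - 2)) = sqrt(h + (-2 + 3*h)) = sqrt(-2 + 4*h))
g(K(4))**2 = (sqrt(-2 + 4*((5/3)/4)))**2 = (sqrt(-2 + 4*((5/3)*(1/4))))**2 = (sqrt(-2 + 4*(5/12)))**2 = (sqrt(-2 + 5/3))**2 = (sqrt(-1/3))**2 = (I*sqrt(3)/3)**2 = -1/3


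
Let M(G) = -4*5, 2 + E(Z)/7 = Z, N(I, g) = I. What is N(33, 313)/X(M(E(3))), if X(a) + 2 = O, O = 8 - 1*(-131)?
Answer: 33/137 ≈ 0.24088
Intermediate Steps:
E(Z) = -14 + 7*Z
M(G) = -20
O = 139 (O = 8 + 131 = 139)
X(a) = 137 (X(a) = -2 + 139 = 137)
N(33, 313)/X(M(E(3))) = 33/137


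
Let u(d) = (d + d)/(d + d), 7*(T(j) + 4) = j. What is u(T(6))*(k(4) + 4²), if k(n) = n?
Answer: 20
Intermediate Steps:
T(j) = -4 + j/7
u(d) = 1 (u(d) = (2*d)/((2*d)) = (2*d)*(1/(2*d)) = 1)
u(T(6))*(k(4) + 4²) = 1*(4 + 4²) = 1*(4 + 16) = 1*20 = 20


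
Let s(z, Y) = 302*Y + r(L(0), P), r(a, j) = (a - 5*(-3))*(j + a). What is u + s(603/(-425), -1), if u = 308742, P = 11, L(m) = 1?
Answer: 308632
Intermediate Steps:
r(a, j) = (15 + a)*(a + j) (r(a, j) = (a + 15)*(a + j) = (15 + a)*(a + j))
s(z, Y) = 192 + 302*Y (s(z, Y) = 302*Y + (1² + 15*1 + 15*11 + 1*11) = 302*Y + (1 + 15 + 165 + 11) = 302*Y + 192 = 192 + 302*Y)
u + s(603/(-425), -1) = 308742 + (192 + 302*(-1)) = 308742 + (192 - 302) = 308742 - 110 = 308632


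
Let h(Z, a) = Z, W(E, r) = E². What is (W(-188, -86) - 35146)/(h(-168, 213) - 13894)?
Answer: -99/7031 ≈ -0.014080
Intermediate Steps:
(W(-188, -86) - 35146)/(h(-168, 213) - 13894) = ((-188)² - 35146)/(-168 - 13894) = (35344 - 35146)/(-14062) = 198*(-1/14062) = -99/7031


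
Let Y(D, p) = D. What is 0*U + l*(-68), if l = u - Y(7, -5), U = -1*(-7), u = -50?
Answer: 3876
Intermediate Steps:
U = 7
l = -57 (l = -50 - 1*7 = -50 - 7 = -57)
0*U + l*(-68) = 0*7 - 57*(-68) = 0 + 3876 = 3876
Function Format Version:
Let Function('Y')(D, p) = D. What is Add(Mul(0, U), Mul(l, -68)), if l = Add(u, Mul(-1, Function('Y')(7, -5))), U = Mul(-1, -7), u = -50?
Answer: 3876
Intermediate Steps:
U = 7
l = -57 (l = Add(-50, Mul(-1, 7)) = Add(-50, -7) = -57)
Add(Mul(0, U), Mul(l, -68)) = Add(Mul(0, 7), Mul(-57, -68)) = Add(0, 3876) = 3876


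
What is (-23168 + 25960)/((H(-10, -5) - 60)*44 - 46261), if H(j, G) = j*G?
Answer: -2792/46701 ≈ -0.059785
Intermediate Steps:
H(j, G) = G*j
(-23168 + 25960)/((H(-10, -5) - 60)*44 - 46261) = (-23168 + 25960)/((-5*(-10) - 60)*44 - 46261) = 2792/((50 - 60)*44 - 46261) = 2792/(-10*44 - 46261) = 2792/(-440 - 46261) = 2792/(-46701) = 2792*(-1/46701) = -2792/46701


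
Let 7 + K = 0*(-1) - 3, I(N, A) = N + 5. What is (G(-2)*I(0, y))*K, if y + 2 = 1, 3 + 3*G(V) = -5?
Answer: 400/3 ≈ 133.33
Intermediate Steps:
G(V) = -8/3 (G(V) = -1 + (1/3)*(-5) = -1 - 5/3 = -8/3)
y = -1 (y = -2 + 1 = -1)
I(N, A) = 5 + N
K = -10 (K = -7 + (0*(-1) - 3) = -7 + (0 - 3) = -7 - 3 = -10)
(G(-2)*I(0, y))*K = -8*(5 + 0)/3*(-10) = -8/3*5*(-10) = -40/3*(-10) = 400/3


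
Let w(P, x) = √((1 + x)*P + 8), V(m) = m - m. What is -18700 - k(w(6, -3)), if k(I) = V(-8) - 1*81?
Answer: -18619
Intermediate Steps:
V(m) = 0
w(P, x) = √(8 + P*(1 + x)) (w(P, x) = √(P*(1 + x) + 8) = √(8 + P*(1 + x)))
k(I) = -81 (k(I) = 0 - 1*81 = 0 - 81 = -81)
-18700 - k(w(6, -3)) = -18700 - 1*(-81) = -18700 + 81 = -18619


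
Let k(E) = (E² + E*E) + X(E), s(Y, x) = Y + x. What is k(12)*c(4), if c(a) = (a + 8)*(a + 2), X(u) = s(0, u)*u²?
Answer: 145152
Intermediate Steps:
X(u) = u³ (X(u) = (0 + u)*u² = u*u² = u³)
k(E) = E³ + 2*E² (k(E) = (E² + E*E) + E³ = (E² + E²) + E³ = 2*E² + E³ = E³ + 2*E²)
c(a) = (2 + a)*(8 + a) (c(a) = (8 + a)*(2 + a) = (2 + a)*(8 + a))
k(12)*c(4) = (12²*(2 + 12))*(16 + 4² + 10*4) = (144*14)*(16 + 16 + 40) = 2016*72 = 145152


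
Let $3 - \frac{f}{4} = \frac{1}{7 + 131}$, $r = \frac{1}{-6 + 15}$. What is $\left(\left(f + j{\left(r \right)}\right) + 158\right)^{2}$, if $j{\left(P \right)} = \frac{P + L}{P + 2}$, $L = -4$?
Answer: $\frac{48583653889}{1718721} \approx 28267.0$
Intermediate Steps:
$r = \frac{1}{9} \approx 0.11111$
$j{\left(P \right)} = \frac{-4 + P}{2 + P}$ ($j{\left(P \right)} = \frac{P - 4}{P + 2} = \frac{-4 + P}{2 + P}$)
$f = \frac{826}{69}$ ($f = 12 - \frac{4}{7 + 131} = 12 - \frac{4}{138} = 12 - \frac{2}{69} = \frac{826}{69} \approx 11.971$)
$\left(\left(f + j{\left(r \right)}\right) + 158\right)^{2} = \left(\left(\frac{826}{69} + \frac{-4 + \frac{1}{9}}{2 + \frac{1}{9}}\right) + 158\right)^{2} = \left(\left(\frac{826}{69} + \frac{1}{\frac{19}{9}} \left(- \frac{35}{9}\right)\right) + 158\right)^{2} = \left(\left(\frac{826}{69} + \frac{9}{19} \left(- \frac{35}{9}\right)\right) + 158\right)^{2} = \left(\left(\frac{826}{69} - \frac{35}{19}\right) + 158\right)^{2} = \left(\frac{13279}{1311} + 158\right)^{2} = \left(\frac{220417}{1311}\right)^{2} = \frac{48583653889}{1718721}$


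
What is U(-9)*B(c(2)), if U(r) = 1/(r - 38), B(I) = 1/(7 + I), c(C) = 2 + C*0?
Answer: -1/423 ≈ -0.0023641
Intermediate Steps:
c(C) = 2 (c(C) = 2 + 0 = 2)
U(r) = 1/(-38 + r)
U(-9)*B(c(2)) = 1/((-38 - 9)*(7 + 2)) = 1/(-47*9) = -1/47*1/9 = -1/423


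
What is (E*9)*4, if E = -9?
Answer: -324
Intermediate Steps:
(E*9)*4 = -9*9*4 = -81*4 = -324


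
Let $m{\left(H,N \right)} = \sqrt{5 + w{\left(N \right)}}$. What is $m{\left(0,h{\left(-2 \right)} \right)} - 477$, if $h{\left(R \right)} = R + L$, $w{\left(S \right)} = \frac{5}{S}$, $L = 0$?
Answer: $-477 + \frac{\sqrt{10}}{2} \approx -475.42$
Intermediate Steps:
$h{\left(R \right)} = R$ ($h{\left(R \right)} = R + 0 = R$)
$m{\left(H,N \right)} = \sqrt{5 + \frac{5}{N}}$
$m{\left(0,h{\left(-2 \right)} \right)} - 477 = \sqrt{5 + \frac{5}{-2}} - 477 = \sqrt{5 + 5 \left(- \frac{1}{2}\right)} - 477 = \sqrt{5 - \frac{5}{2}} - 477 = \sqrt{\frac{5}{2}} - 477 = \frac{\sqrt{10}}{2} - 477 = -477 + \frac{\sqrt{10}}{2}$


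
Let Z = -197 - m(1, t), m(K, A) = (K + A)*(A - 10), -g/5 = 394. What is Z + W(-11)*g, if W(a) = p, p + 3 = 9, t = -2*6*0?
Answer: -12007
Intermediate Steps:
g = -1970 (g = -5*394 = -1970)
t = 0 (t = -12*0 = 0)
m(K, A) = (-10 + A)*(A + K) (m(K, A) = (A + K)*(-10 + A) = (-10 + A)*(A + K))
p = 6 (p = -3 + 9 = 6)
W(a) = 6
Z = -187 (Z = -197 - (0² - 10*0 - 10*1 + 0*1) = -197 - (0 + 0 - 10 + 0) = -197 - 1*(-10) = -197 + 10 = -187)
Z + W(-11)*g = -187 + 6*(-1970) = -187 - 11820 = -12007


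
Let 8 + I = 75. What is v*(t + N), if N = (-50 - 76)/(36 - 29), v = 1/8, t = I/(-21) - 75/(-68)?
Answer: -28685/11424 ≈ -2.5109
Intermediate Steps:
I = 67 (I = -8 + 75 = 67)
t = -2981/1428 (t = 67/(-21) - 75/(-68) = 67*(-1/21) - 75*(-1/68) = -67/21 + 75/68 = -2981/1428 ≈ -2.0875)
v = ⅛ ≈ 0.12500
N = -18 (N = -126/7 = -126*⅐ = -18)
v*(t + N) = (-2981/1428 - 18)/8 = (⅛)*(-28685/1428) = -28685/11424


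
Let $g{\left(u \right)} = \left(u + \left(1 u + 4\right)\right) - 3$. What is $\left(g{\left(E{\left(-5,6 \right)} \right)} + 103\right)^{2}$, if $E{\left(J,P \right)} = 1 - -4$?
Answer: $12996$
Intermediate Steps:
$E{\left(J,P \right)} = 5$ ($E{\left(J,P \right)} = 1 + 4 = 5$)
$g{\left(u \right)} = 1 + 2 u$ ($g{\left(u \right)} = \left(u + \left(u + 4\right)\right) - 3 = \left(u + \left(4 + u\right)\right) - 3 = \left(4 + 2 u\right) - 3 = 1 + 2 u$)
$\left(g{\left(E{\left(-5,6 \right)} \right)} + 103\right)^{2} = \left(\left(1 + 2 \cdot 5\right) + 103\right)^{2} = \left(\left(1 + 10\right) + 103\right)^{2} = \left(11 + 103\right)^{2} = 114^{2} = 12996$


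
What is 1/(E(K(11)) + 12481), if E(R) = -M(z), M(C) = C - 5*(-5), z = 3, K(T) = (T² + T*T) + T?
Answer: 1/12453 ≈ 8.0302e-5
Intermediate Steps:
K(T) = T + 2*T² (K(T) = (T² + T²) + T = 2*T² + T = T + 2*T²)
M(C) = 25 + C (M(C) = C + 25 = 25 + C)
E(R) = -28 (E(R) = -(25 + 3) = -1*28 = -28)
1/(E(K(11)) + 12481) = 1/(-28 + 12481) = 1/12453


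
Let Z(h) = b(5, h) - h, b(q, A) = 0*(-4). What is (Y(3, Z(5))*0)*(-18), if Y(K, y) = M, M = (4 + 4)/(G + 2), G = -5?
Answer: 0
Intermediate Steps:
b(q, A) = 0
Z(h) = -h (Z(h) = 0 - h = -h)
M = -8/3 (M = (4 + 4)/(-5 + 2) = 8/(-3) = 8*(-⅓) = -8/3 ≈ -2.6667)
Y(K, y) = -8/3
(Y(3, Z(5))*0)*(-18) = -8/3*0*(-18) = 0*(-18) = 0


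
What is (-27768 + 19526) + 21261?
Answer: 13019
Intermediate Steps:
(-27768 + 19526) + 21261 = -8242 + 21261 = 13019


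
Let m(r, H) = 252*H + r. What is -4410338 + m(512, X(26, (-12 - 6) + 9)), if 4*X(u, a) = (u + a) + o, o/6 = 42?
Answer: -4392879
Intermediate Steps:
o = 252 (o = 6*42 = 252)
X(u, a) = 63 + a/4 + u/4 (X(u, a) = ((u + a) + 252)/4 = ((a + u) + 252)/4 = (252 + a + u)/4 = 63 + a/4 + u/4)
m(r, H) = r + 252*H
-4410338 + m(512, X(26, (-12 - 6) + 9)) = -4410338 + (512 + 252*(63 + ((-12 - 6) + 9)/4 + (¼)*26)) = -4410338 + (512 + 252*(63 + (-18 + 9)/4 + 13/2)) = -4410338 + (512 + 252*(63 + (¼)*(-9) + 13/2)) = -4410338 + (512 + 252*(63 - 9/4 + 13/2)) = -4410338 + (512 + 252*(269/4)) = -4410338 + (512 + 16947) = -4410338 + 17459 = -4392879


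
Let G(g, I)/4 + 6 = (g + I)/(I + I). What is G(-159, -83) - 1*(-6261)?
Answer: 518155/83 ≈ 6242.8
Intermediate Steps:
G(g, I) = -24 + 2*(I + g)/I (G(g, I) = -24 + 4*((g + I)/(I + I)) = -24 + 4*((I + g)/((2*I))) = -24 + 4*((I + g)*(1/(2*I))) = -24 + 4*((I + g)/(2*I)) = -24 + 2*(I + g)/I)
G(-159, -83) - 1*(-6261) = (-22 + 2*(-159)/(-83)) - 1*(-6261) = (-22 + 2*(-159)*(-1/83)) + 6261 = (-22 + 318/83) + 6261 = -1508/83 + 6261 = 518155/83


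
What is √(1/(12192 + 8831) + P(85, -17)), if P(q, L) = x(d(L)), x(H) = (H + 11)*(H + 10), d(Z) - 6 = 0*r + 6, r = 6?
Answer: √223635084697/21023 ≈ 22.494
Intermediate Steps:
d(Z) = 12 (d(Z) = 6 + (0*6 + 6) = 6 + (0 + 6) = 6 + 6 = 12)
x(H) = (10 + H)*(11 + H) (x(H) = (11 + H)*(10 + H) = (10 + H)*(11 + H))
P(q, L) = 506 (P(q, L) = 110 + 12² + 21*12 = 110 + 144 + 252 = 506)
√(1/(12192 + 8831) + P(85, -17)) = √(1/(12192 + 8831) + 506) = √(1/21023 + 506) = √(10637639/21023) = √223635084697/21023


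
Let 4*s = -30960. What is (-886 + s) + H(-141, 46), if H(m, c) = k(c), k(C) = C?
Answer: -8580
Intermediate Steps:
s = -7740 (s = (¼)*(-30960) = -7740)
H(m, c) = c
(-886 + s) + H(-141, 46) = (-886 - 7740) + 46 = -8626 + 46 = -8580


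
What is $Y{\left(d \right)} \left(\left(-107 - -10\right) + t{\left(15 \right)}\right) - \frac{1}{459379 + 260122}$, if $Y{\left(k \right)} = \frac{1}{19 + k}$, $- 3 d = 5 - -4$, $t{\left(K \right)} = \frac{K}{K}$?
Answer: $- \frac{4317007}{719501} \approx -6.0$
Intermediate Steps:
$t{\left(K \right)} = 1$
$d = -3$ ($d = - \frac{5 - -4}{3} = - \frac{5 + 4}{3} = \left(- \frac{1}{3}\right) 9 = -3$)
$Y{\left(d \right)} \left(\left(-107 - -10\right) + t{\left(15 \right)}\right) - \frac{1}{459379 + 260122} = \frac{\left(-107 - -10\right) + 1}{19 - 3} - \frac{1}{459379 + 260122} = \frac{\left(-107 + 10\right) + 1}{16} - \frac{1}{719501} = \frac{-97 + 1}{16} - \frac{1}{719501} = \frac{1}{16} \left(-96\right) - \frac{1}{719501} = -6 - \frac{1}{719501} = - \frac{4317007}{719501}$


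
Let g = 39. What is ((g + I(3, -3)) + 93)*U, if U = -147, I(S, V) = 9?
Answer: -20727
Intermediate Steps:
((g + I(3, -3)) + 93)*U = ((39 + 9) + 93)*(-147) = (48 + 93)*(-147) = 141*(-147) = -20727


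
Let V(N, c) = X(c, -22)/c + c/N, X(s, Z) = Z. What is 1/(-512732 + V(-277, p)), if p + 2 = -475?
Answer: -132129/67746532805 ≈ -1.9503e-6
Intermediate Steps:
p = -477 (p = -2 - 475 = -477)
V(N, c) = -22/c + c/N
1/(-512732 + V(-277, p)) = 1/(-512732 + (-22/(-477) - 477/(-277))) = 1/(-512732 + (-22*(-1/477) - 477*(-1/277))) = 1/(-512732 + (22/477 + 477/277)) = 1/(-512732 + 233623/132129) = 1/(-67746532805/132129) = -132129/67746532805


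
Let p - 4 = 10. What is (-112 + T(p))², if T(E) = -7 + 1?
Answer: 13924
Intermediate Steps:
p = 14 (p = 4 + 10 = 14)
T(E) = -6
(-112 + T(p))² = (-112 - 6)² = (-118)² = 13924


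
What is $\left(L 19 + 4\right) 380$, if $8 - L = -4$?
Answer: $88160$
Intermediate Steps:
$L = 12$ ($L = 8 - -4 = 8 + 4 = 12$)
$\left(L 19 + 4\right) 380 = \left(12 \cdot 19 + 4\right) 380 = \left(228 + 4\right) 380 = 232 \cdot 380 = 88160$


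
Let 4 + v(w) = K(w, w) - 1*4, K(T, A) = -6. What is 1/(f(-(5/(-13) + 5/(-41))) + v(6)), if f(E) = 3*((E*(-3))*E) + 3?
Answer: -284089/3781079 ≈ -0.075134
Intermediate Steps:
v(w) = -14 (v(w) = -4 + (-6 - 1*4) = -4 + (-6 - 4) = -4 - 10 = -14)
f(E) = 3 - 9*E² (f(E) = 3*((-3*E)*E) + 3 = 3*(-3*E²) + 3 = -9*E² + 3 = 3 - 9*E²)
1/(f(-(5/(-13) + 5/(-41))) + v(6)) = 1/((3 - 9*(5/(-13) + 5/(-41))²) - 14) = 1/((3 - 9*(5*(-1/13) + 5*(-1/41))²) - 14) = 1/((3 - 9*(-5/13 - 5/41)²) - 14) = 1/((3 - 9*(-1*(-270/533))²) - 14) = 1/((3 - 9*(270/533)²) - 14) = 1/((3 - 9*72900/284089) - 14) = 1/((3 - 656100/284089) - 14) = 1/(196167/284089 - 14) = 1/(-3781079/284089) = -284089/3781079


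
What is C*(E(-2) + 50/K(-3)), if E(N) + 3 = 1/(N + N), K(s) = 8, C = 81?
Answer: 243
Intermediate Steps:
E(N) = -3 + 1/(2*N) (E(N) = -3 + 1/(N + N) = -3 + 1/(2*N))
C*(E(-2) + 50/K(-3)) = 81*((-3 + (½)/(-2)) + 50/8) = 81*((-3 + (½)*(-½)) + 50*(⅛)) = 81*((-3 - ¼) + 25/4) = 81*(-13/4 + 25/4) = 81*3 = 243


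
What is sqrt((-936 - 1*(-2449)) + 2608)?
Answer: sqrt(4121) ≈ 64.195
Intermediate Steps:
sqrt((-936 - 1*(-2449)) + 2608) = sqrt((-936 + 2449) + 2608) = sqrt(1513 + 2608) = sqrt(4121)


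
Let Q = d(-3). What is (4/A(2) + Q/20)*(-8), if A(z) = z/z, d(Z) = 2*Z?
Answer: -148/5 ≈ -29.600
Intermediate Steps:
Q = -6 (Q = 2*(-3) = -6)
A(z) = 1
(4/A(2) + Q/20)*(-8) = (4/1 - 6/20)*(-8) = (4*1 - 6*1/20)*(-8) = (4 - 3/10)*(-8) = (37/10)*(-8) = -148/5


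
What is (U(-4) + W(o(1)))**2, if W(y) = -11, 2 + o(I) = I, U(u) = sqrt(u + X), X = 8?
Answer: 81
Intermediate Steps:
U(u) = sqrt(8 + u) (U(u) = sqrt(u + 8) = sqrt(8 + u))
o(I) = -2 + I
(U(-4) + W(o(1)))**2 = (sqrt(8 - 4) - 11)**2 = (sqrt(4) - 11)**2 = (2 - 11)**2 = (-9)**2 = 81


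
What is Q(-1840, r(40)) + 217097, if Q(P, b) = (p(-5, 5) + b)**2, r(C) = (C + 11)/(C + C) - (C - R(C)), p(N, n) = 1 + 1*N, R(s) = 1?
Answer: 1400906121/6400 ≈ 2.1889e+5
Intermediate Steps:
p(N, n) = 1 + N
r(C) = 1 - C + (11 + C)/(2*C) (r(C) = (C + 11)/(C + C) - (C - 1*1) = (11 + C)/((2*C)) - (C - 1) = (11 + C)*(1/(2*C)) - (-1 + C) = (11 + C)/(2*C) + (1 - C) = 1 - C + (11 + C)/(2*C))
Q(P, b) = (-4 + b)**2 (Q(P, b) = ((1 - 5) + b)**2 = (-4 + b)**2)
Q(-1840, r(40)) + 217097 = (-4 + (3/2 - 1*40 + (11/2)/40))**2 + 217097 = (-4 + (3/2 - 40 + (11/2)*(1/40)))**2 + 217097 = (-4 + (3/2 - 40 + 11/80))**2 + 217097 = (-4 - 3069/80)**2 + 217097 = (-3389/80)**2 + 217097 = 11485321/6400 + 217097 = 1400906121/6400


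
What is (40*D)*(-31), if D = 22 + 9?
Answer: -38440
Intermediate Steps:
D = 31
(40*D)*(-31) = (40*31)*(-31) = 1240*(-31) = -38440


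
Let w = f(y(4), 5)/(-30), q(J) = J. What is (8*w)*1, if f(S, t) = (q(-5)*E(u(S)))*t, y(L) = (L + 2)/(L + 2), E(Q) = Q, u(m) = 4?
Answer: 80/3 ≈ 26.667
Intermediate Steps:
y(L) = 1 (y(L) = (2 + L)/(2 + L) = 1)
f(S, t) = -20*t (f(S, t) = (-5*4)*t = -20*t)
w = 10/3 (w = -20*5/(-30) = -100*(-1/30) = 10/3 ≈ 3.3333)
(8*w)*1 = (8*(10/3))*1 = (80/3)*1 = 80/3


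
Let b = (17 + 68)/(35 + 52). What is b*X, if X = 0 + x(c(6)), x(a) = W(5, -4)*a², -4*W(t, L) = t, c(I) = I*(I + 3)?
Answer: -103275/29 ≈ -3561.2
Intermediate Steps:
c(I) = I*(3 + I)
b = 85/87 ≈ 0.97701
W(t, L) = -t/4
x(a) = -5*a²/4 (x(a) = (-¼*5)*a² = -5*a²/4)
X = -3645 (X = 0 - 5*36*(3 + 6)²/4 = 0 - 5*(6*9)²/4 = 0 - 5/4*54² = 0 - 5/4*2916 = 0 - 3645 = -3645)
b*X = (85/87)*(-3645) = -103275/29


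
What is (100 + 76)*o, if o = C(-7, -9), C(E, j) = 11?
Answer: 1936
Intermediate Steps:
o = 11
(100 + 76)*o = (100 + 76)*11 = 176*11 = 1936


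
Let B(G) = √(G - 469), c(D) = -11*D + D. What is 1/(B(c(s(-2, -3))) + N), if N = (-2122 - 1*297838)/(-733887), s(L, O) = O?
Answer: 220136744520/236531042531191 - 538590128769*I*√439/236531042531191 ≈ 0.00093069 - 0.047709*I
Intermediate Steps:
N = 299960/733887 (N = (-2122 - 297838)*(-1/733887) = -299960*(-1/733887) = 299960/733887 ≈ 0.40873)
c(D) = -10*D
B(G) = √(-469 + G)
1/(B(c(s(-2, -3))) + N) = 1/(√(-469 - 10*(-3)) + 299960/733887) = 1/(√(-469 + 30) + 299960/733887) = 1/(√(-439) + 299960/733887) = 1/(I*√439 + 299960/733887) = 1/(299960/733887 + I*√439)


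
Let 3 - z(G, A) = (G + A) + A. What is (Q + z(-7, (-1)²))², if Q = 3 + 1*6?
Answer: 289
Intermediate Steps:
Q = 9 (Q = 3 + 6 = 9)
z(G, A) = 3 - G - 2*A (z(G, A) = 3 - ((G + A) + A) = 3 - ((A + G) + A) = 3 - (G + 2*A) = 3 + (-G - 2*A) = 3 - G - 2*A)
(Q + z(-7, (-1)²))² = (9 + (3 - 1*(-7) - 2*(-1)²))² = (9 + (3 + 7 - 2*1))² = (9 + (3 + 7 - 2))² = (9 + 8)² = 17² = 289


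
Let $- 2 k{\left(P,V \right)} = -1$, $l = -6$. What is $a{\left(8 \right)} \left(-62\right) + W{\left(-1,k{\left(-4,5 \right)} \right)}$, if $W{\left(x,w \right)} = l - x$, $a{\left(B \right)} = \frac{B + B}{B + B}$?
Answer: $-67$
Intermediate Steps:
$k{\left(P,V \right)} = \frac{1}{2}$ ($k{\left(P,V \right)} = \left(- \frac{1}{2}\right) \left(-1\right) = \frac{1}{2}$)
$a{\left(B \right)} = 1$ ($a{\left(B \right)} = \frac{2 B}{2 B} = 2 B \frac{1}{2 B} = 1$)
$W{\left(x,w \right)} = -6 - x$
$a{\left(8 \right)} \left(-62\right) + W{\left(-1,k{\left(-4,5 \right)} \right)} = 1 \left(-62\right) - 5 = -62 + \left(-6 + 1\right) = -62 - 5 = -67$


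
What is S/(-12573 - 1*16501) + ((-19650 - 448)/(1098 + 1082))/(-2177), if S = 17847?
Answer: -10514379271/17247641705 ≈ -0.60961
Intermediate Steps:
S/(-12573 - 1*16501) + ((-19650 - 448)/(1098 + 1082))/(-2177) = 17847/(-12573 - 1*16501) + ((-19650 - 448)/(1098 + 1082))/(-2177) = 17847/(-12573 - 16501) - 20098/2180*(-1/2177) = 17847/(-29074) - 20098*1/2180*(-1/2177) = 17847*(-1/29074) - 10049/1090*(-1/2177) = -17847/29074 + 10049/2372930 = -10514379271/17247641705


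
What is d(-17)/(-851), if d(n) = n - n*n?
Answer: 306/851 ≈ 0.35958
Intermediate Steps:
d(n) = n - n²
d(-17)/(-851) = -17*(1 - 1*(-17))/(-851) = -17*(1 + 17)*(-1/851) = -17*18*(-1/851) = -306*(-1/851) = 306/851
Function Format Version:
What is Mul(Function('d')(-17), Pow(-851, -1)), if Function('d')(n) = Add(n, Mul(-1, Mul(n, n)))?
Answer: Rational(306, 851) ≈ 0.35958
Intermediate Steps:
Function('d')(n) = Add(n, Mul(-1, Pow(n, 2)))
Mul(Function('d')(-17), Pow(-851, -1)) = Mul(Mul(-17, Add(1, Mul(-1, -17))), Pow(-851, -1)) = Mul(Mul(-17, Add(1, 17)), Rational(-1, 851)) = Mul(Mul(-17, 18), Rational(-1, 851)) = Mul(-306, Rational(-1, 851)) = Rational(306, 851)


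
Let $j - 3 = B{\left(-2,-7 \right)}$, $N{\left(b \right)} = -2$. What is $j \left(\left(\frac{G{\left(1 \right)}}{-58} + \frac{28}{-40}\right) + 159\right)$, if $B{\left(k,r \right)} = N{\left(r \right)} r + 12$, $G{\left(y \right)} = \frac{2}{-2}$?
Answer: $\frac{22956}{5} \approx 4591.2$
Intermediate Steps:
$G{\left(y \right)} = -1$ ($G{\left(y \right)} = 2 \left(- \frac{1}{2}\right) = -1$)
$B{\left(k,r \right)} = 12 - 2 r$ ($B{\left(k,r \right)} = - 2 r + 12 = 12 - 2 r$)
$j = 29$ ($j = 3 + \left(12 - -14\right) = 3 + \left(12 + 14\right) = 3 + 26 = 29$)
$j \left(\left(\frac{G{\left(1 \right)}}{-58} + \frac{28}{-40}\right) + 159\right) = 29 \left(\left(- \frac{1}{-58} + \frac{28}{-40}\right) + 159\right) = 29 \left(\left(\left(-1\right) \left(- \frac{1}{58}\right) + 28 \left(- \frac{1}{40}\right)\right) + 159\right) = 29 \left(\left(\frac{1}{58} - \frac{7}{10}\right) + 159\right) = 29 \left(- \frac{99}{145} + 159\right) = 29 \cdot \frac{22956}{145} = \frac{22956}{5}$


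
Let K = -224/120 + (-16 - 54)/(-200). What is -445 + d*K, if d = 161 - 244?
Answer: -19147/60 ≈ -319.12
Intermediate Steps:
d = -83
K = -91/60 (K = -224*1/120 - 70*(-1/200) = -28/15 + 7/20 = -91/60 ≈ -1.5167)
-445 + d*K = -445 - 83*(-91/60) = -445 + 7553/60 = -19147/60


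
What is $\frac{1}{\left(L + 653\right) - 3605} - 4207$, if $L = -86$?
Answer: $- \frac{12780867}{3038} \approx -4207.0$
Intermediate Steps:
$\frac{1}{\left(L + 653\right) - 3605} - 4207 = \frac{1}{\left(-86 + 653\right) - 3605} - 4207 = \frac{1}{567 - 3605} - 4207 = \frac{1}{-3038} - 4207 = - \frac{1}{3038} - 4207 = - \frac{12780867}{3038}$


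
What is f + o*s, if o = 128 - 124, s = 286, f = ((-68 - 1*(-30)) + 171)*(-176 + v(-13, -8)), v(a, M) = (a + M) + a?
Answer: -26786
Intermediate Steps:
v(a, M) = M + 2*a (v(a, M) = (M + a) + a = M + 2*a)
f = -27930 (f = ((-68 - 1*(-30)) + 171)*(-176 + (-8 + 2*(-13))) = ((-68 + 30) + 171)*(-176 + (-8 - 26)) = (-38 + 171)*(-176 - 34) = 133*(-210) = -27930)
o = 4
f + o*s = -27930 + 4*286 = -27930 + 1144 = -26786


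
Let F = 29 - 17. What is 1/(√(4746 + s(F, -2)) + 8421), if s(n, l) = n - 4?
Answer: 8421/70908487 - √4754/70908487 ≈ 0.00011779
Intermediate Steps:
F = 12
s(n, l) = -4 + n
1/(√(4746 + s(F, -2)) + 8421) = 1/(√(4746 + (-4 + 12)) + 8421) = 1/(√(4746 + 8) + 8421) = 1/(√4754 + 8421) = 1/(8421 + √4754)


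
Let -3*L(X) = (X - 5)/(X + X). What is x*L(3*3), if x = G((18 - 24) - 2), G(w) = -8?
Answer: 16/27 ≈ 0.59259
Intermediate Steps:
L(X) = -(-5 + X)/(6*X) (L(X) = -(X - 5)/(3*(X + X)) = -(-5 + X)/(3*(2*X)) = -(-5 + X)*1/(2*X)/3 = -(-5 + X)/(6*X))
x = -8
x*L(3*3) = -4*(5 - 3*3)/(3*(3*3)) = -4*(5 - 1*9)/(3*9) = -4*(5 - 9)/(3*9) = -4*(-4)/(3*9) = -8*(-2/27) = 16/27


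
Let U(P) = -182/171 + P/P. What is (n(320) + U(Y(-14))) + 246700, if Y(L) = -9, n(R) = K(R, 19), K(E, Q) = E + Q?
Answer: 42243658/171 ≈ 2.4704e+5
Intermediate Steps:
n(R) = 19 + R (n(R) = R + 19 = 19 + R)
U(P) = -11/171 (U(P) = -182*1/171 + 1 = -182/171 + 1 = -11/171)
(n(320) + U(Y(-14))) + 246700 = ((19 + 320) - 11/171) + 246700 = (339 - 11/171) + 246700 = 57958/171 + 246700 = 42243658/171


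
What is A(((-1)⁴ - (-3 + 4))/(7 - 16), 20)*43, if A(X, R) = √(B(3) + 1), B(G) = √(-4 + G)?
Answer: 43*√(1 + I) ≈ 47.243 + 19.569*I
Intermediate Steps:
A(X, R) = √(1 + I) (A(X, R) = √(√(-4 + 3) + 1) = √(√(-1) + 1) = √(I + 1) = √(1 + I))
A(((-1)⁴ - (-3 + 4))/(7 - 16), 20)*43 = √(1 + I)*43 = 43*√(1 + I)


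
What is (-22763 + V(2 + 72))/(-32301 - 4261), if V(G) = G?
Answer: 22689/36562 ≈ 0.62056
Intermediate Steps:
(-22763 + V(2 + 72))/(-32301 - 4261) = (-22763 + (2 + 72))/(-32301 - 4261) = (-22763 + 74)/(-36562) = -22689*(-1/36562) = 22689/36562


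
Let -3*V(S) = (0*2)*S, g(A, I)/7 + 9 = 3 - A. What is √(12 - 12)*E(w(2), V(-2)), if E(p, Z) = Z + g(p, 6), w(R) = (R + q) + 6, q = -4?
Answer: 0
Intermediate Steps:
w(R) = 2 + R (w(R) = (R - 4) + 6 = (-4 + R) + 6 = 2 + R)
g(A, I) = -42 - 7*A (g(A, I) = -63 + 7*(3 - A) = -63 + (21 - 7*A) = -42 - 7*A)
V(S) = 0 (V(S) = -0*2*S/3 = -0*S = -⅓*0 = 0)
E(p, Z) = -42 + Z - 7*p (E(p, Z) = Z + (-42 - 7*p) = -42 + Z - 7*p)
√(12 - 12)*E(w(2), V(-2)) = √(12 - 12)*(-42 + 0 - 7*(2 + 2)) = √0*(-42 + 0 - 7*4) = 0*(-42 + 0 - 28) = 0*(-70) = 0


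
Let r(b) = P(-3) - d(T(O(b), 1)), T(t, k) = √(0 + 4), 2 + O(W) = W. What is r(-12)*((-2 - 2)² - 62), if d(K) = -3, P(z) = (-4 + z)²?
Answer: -2392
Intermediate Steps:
O(W) = -2 + W
T(t, k) = 2 (T(t, k) = √4 = 2)
r(b) = 52 (r(b) = (-4 - 3)² - 1*(-3) = (-7)² + 3 = 49 + 3 = 52)
r(-12)*((-2 - 2)² - 62) = 52*((-2 - 2)² - 62) = 52*((-4)² - 62) = 52*(16 - 62) = 52*(-46) = -2392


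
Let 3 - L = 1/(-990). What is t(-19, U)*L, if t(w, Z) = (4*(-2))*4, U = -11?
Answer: -47536/495 ≈ -96.032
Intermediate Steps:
t(w, Z) = -32 (t(w, Z) = -8*4 = -32)
L = 2971/990 (L = 3 - 1/(-990) = 3 - 1*(-1/990) = 3 + 1/990 = 2971/990 ≈ 3.0010)
t(-19, U)*L = -32*2971/990 = -47536/495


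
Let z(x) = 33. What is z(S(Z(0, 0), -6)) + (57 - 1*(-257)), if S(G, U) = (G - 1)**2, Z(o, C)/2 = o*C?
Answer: 347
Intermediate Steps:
Z(o, C) = 2*C*o (Z(o, C) = 2*(o*C) = 2*(C*o) = 2*C*o)
S(G, U) = (-1 + G)**2
z(S(Z(0, 0), -6)) + (57 - 1*(-257)) = 33 + (57 - 1*(-257)) = 33 + (57 + 257) = 33 + 314 = 347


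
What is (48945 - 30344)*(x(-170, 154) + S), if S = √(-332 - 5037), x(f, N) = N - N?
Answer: 18601*I*√5369 ≈ 1.363e+6*I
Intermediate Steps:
x(f, N) = 0
S = I*√5369 (S = √(-5369) = I*√5369 ≈ 73.273*I)
(48945 - 30344)*(x(-170, 154) + S) = (48945 - 30344)*(0 + I*√5369) = 18601*(I*√5369) = 18601*I*√5369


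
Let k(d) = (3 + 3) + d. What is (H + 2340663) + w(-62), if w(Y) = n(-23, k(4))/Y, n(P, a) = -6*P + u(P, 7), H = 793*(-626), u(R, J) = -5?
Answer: 114343057/62 ≈ 1.8442e+6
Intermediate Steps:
k(d) = 6 + d
H = -496418
n(P, a) = -5 - 6*P (n(P, a) = -6*P - 5 = -5 - 6*P)
w(Y) = 133/Y (w(Y) = (-5 - 6*(-23))/Y = (-5 + 138)/Y = 133/Y)
(H + 2340663) + w(-62) = (-496418 + 2340663) + 133/(-62) = 1844245 + 133*(-1/62) = 1844245 - 133/62 = 114343057/62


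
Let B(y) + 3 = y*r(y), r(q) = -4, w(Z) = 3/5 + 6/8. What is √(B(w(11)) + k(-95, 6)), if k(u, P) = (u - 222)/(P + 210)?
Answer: I*√319710/180 ≈ 3.1413*I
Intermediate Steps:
w(Z) = 27/20 (w(Z) = 3*(⅕) + 6*(⅛) = ⅗ + ¾ = 27/20)
k(u, P) = (-222 + u)/(210 + P)
B(y) = -3 - 4*y (B(y) = -3 + y*(-4) = -3 - 4*y)
√(B(w(11)) + k(-95, 6)) = √((-3 - 4*27/20) + (-222 - 95)/(210 + 6)) = √((-3 - 27/5) - 317/216) = √(-42/5 + (1/216)*(-317)) = √(-42/5 - 317/216) = √(-10657/1080) = I*√319710/180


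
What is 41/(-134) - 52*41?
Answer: -285729/134 ≈ -2132.3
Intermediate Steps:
41/(-134) - 52*41 = 41*(-1/134) - 2132 = -41/134 - 2132 = -285729/134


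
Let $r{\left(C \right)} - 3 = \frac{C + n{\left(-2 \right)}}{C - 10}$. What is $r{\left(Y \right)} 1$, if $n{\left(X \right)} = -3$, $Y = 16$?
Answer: $\frac{31}{6} \approx 5.1667$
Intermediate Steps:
$r{\left(C \right)} = 3 + \frac{-3 + C}{-10 + C}$ ($r{\left(C \right)} = 3 + \frac{C - 3}{C - 10} = 3 + \frac{-3 + C}{-10 + C}$)
$r{\left(Y \right)} 1 = \frac{-33 + 4 \cdot 16}{-10 + 16} \cdot 1 = \frac{-33 + 64}{6} \cdot 1 = \frac{1}{6} \cdot 31 \cdot 1 = \frac{31}{6} \cdot 1 = \frac{31}{6}$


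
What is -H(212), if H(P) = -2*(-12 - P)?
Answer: -448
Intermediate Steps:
H(P) = 24 + 2*P
-H(212) = -(24 + 2*212) = -(24 + 424) = -1*448 = -448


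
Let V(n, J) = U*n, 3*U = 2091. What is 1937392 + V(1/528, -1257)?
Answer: 1022943673/528 ≈ 1.9374e+6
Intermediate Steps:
U = 697 (U = (⅓)*2091 = 697)
V(n, J) = 697*n
1937392 + V(1/528, -1257) = 1937392 + 697/528 = 1022943673/528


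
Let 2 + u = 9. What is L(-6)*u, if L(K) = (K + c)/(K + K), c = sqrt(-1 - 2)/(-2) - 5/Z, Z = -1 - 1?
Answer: 49/24 + 7*I*sqrt(3)/24 ≈ 2.0417 + 0.50518*I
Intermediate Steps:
Z = -2
u = 7 (u = -2 + 9 = 7)
c = 5/2 - I*sqrt(3)/2 (c = sqrt(-1 - 2)/(-2) - 5/(-2) = sqrt(-3)*(-1/2) - 5*(-1/2) = (I*sqrt(3))*(-1/2) + 5/2 = -I*sqrt(3)/2 + 5/2 = 5/2 - I*sqrt(3)/2 ≈ 2.5 - 0.86602*I)
L(K) = (5/2 + K - I*sqrt(3)/2)/(2*K) (L(K) = (K + (5/2 - I*sqrt(3)/2))/(K + K) = (5/2 + K - I*sqrt(3)/2)/((2*K)) = (5/2 + K - I*sqrt(3)/2)*(1/(2*K)) = (5/2 + K - I*sqrt(3)/2)/(2*K))
L(-6)*u = ((1/4)*(5 + 2*(-6) - I*sqrt(3))/(-6))*7 = ((1/4)*(-1/6)*(5 - 12 - I*sqrt(3)))*7 = ((1/4)*(-1/6)*(-7 - I*sqrt(3)))*7 = (7/24 + I*sqrt(3)/24)*7 = 49/24 + 7*I*sqrt(3)/24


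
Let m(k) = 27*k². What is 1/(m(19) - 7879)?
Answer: 1/1868 ≈ 0.00053533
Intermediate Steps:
1/(m(19) - 7879) = 1/(27*19² - 7879) = 1/(27*361 - 7879) = 1/(9747 - 7879) = 1/1868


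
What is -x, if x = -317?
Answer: 317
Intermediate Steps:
-x = -1*(-317) = 317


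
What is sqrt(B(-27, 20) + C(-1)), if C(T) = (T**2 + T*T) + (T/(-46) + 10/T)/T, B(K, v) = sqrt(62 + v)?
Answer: sqrt(25346 + 2116*sqrt(82))/46 ≈ 4.5862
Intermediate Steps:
C(T) = 2*T**2 + (10/T - T/46)/T (C(T) = (T**2 + T**2) + (T*(-1/46) + 10/T)/T = 2*T**2 + (-T/46 + 10/T)/T = 2*T**2 + (10/T - T/46)/T)
sqrt(B(-27, 20) + C(-1)) = sqrt(sqrt(62 + 20) + (-1/46 + 2*(-1)**2 + 10/(-1)**2)) = sqrt(sqrt(82) + (-1/46 + 2*1 + 10*1)) = sqrt(sqrt(82) + (-1/46 + 2 + 10)) = sqrt(sqrt(82) + 551/46) = sqrt(551/46 + sqrt(82))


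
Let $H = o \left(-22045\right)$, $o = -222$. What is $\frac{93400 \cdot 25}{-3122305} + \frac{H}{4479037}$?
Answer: $\frac{964395610390}{2796983924057} \approx 0.3448$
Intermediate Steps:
$H = 4893990$ ($H = \left(-222\right) \left(-22045\right) = 4893990$)
$\frac{93400 \cdot 25}{-3122305} + \frac{H}{4479037} = \frac{93400 \cdot 25}{-3122305} + \frac{4893990}{4479037} = 2335000 \left(- \frac{1}{3122305}\right) + 4893990 \cdot \frac{1}{4479037} = - \frac{467000}{624461} + \frac{4893990}{4479037} = \frac{964395610390}{2796983924057}$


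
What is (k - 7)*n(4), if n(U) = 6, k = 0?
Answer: -42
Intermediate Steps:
(k - 7)*n(4) = (0 - 7)*6 = -7*6 = -42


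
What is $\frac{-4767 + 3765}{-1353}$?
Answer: $\frac{334}{451} \approx 0.74058$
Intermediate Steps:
$\frac{-4767 + 3765}{-1353} = \left(-1002\right) \left(- \frac{1}{1353}\right) = \frac{334}{451}$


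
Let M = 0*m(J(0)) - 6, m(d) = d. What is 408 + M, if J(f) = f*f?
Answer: 402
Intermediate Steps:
J(f) = f²
M = -6 (M = 0*0² - 6 = 0*0 - 6 = 0 - 6 = -6)
408 + M = 408 - 6 = 402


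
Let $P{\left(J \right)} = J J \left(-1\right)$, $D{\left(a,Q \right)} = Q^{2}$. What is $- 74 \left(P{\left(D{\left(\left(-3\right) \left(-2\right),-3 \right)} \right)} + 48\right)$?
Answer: $2442$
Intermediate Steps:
$P{\left(J \right)} = - J^{2}$ ($P{\left(J \right)} = J^{2} \left(-1\right) = - J^{2}$)
$- 74 \left(P{\left(D{\left(\left(-3\right) \left(-2\right),-3 \right)} \right)} + 48\right) = - 74 \left(- \left(\left(-3\right)^{2}\right)^{2} + 48\right) = - 74 \left(- 9^{2} + 48\right) = - 74 \left(\left(-1\right) 81 + 48\right) = - 74 \left(-81 + 48\right) = \left(-74\right) \left(-33\right) = 2442$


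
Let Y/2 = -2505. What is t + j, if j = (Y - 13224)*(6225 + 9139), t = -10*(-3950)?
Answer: -280107676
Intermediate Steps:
Y = -5010 (Y = 2*(-2505) = -5010)
t = 39500
j = -280147176 (j = (-5010 - 13224)*(6225 + 9139) = -18234*15364 = -280147176)
t + j = 39500 - 280147176 = -280107676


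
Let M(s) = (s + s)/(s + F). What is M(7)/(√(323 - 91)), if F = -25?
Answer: -7*√58/1044 ≈ -0.051064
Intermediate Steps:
M(s) = 2*s/(-25 + s) (M(s) = (s + s)/(s - 25) = (2*s)/(-25 + s) = 2*s/(-25 + s))
M(7)/(√(323 - 91)) = (2*7/(-25 + 7))/(√(323 - 91)) = (2*7/(-18))/(√232) = (2*7*(-1/18))/((2*√58)) = -7*√58/1044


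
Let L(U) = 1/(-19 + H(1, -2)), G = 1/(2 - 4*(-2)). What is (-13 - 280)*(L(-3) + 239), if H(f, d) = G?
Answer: -13232173/189 ≈ -70012.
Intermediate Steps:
G = ⅒ (G = 1/(2 + 8) = 1/10 = ⅒ ≈ 0.10000)
H(f, d) = ⅒
L(U) = -10/189 (L(U) = 1/(-19 + ⅒) = 1/(-189/10) = -10/189)
(-13 - 280)*(L(-3) + 239) = (-13 - 280)*(-10/189 + 239) = -293*45161/189 = -13232173/189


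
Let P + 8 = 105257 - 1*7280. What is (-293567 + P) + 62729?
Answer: -132869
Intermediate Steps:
P = 97969 (P = -8 + (105257 - 1*7280) = -8 + (105257 - 7280) = -8 + 97977 = 97969)
(-293567 + P) + 62729 = (-293567 + 97969) + 62729 = -195598 + 62729 = -132869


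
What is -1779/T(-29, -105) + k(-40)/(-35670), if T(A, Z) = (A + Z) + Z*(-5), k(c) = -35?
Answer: -12688649/2789394 ≈ -4.5489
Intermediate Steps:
T(A, Z) = A - 4*Z (T(A, Z) = (A + Z) - 5*Z = A - 4*Z)
-1779/T(-29, -105) + k(-40)/(-35670) = -1779/(-29 - 4*(-105)) - 35/(-35670) = -1779/(-29 + 420) - 35*(-1/35670) = -1779/391 + 7/7134 = -12688649/2789394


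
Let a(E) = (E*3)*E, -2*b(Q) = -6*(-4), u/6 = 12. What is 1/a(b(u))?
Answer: 1/432 ≈ 0.0023148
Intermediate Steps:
u = 72 (u = 6*12 = 72)
b(Q) = -12 (b(Q) = -(-3)*(-4) = -1/2*24 = -12)
a(E) = 3*E**2 (a(E) = (3*E)*E = 3*E**2)
1/a(b(u)) = 1/(3*(-12)**2) = 1/(3*144) = 1/432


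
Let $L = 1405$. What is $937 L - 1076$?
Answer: $1315409$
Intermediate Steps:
$937 L - 1076 = 937 \cdot 1405 - 1076 = 1316485 - 1076 = 1315409$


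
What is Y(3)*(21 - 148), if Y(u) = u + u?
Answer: -762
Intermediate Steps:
Y(u) = 2*u
Y(3)*(21 - 148) = (2*3)*(21 - 148) = 6*(-127) = -762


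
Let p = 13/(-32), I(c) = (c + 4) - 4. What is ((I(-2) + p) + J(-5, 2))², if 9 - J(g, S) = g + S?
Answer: 94249/1024 ≈ 92.040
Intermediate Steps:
I(c) = c (I(c) = (4 + c) - 4 = c)
J(g, S) = 9 - S - g (J(g, S) = 9 - (g + S) = 9 - (S + g) = 9 + (-S - g) = 9 - S - g)
p = -13/32 (p = 13*(-1/32) = -13/32 ≈ -0.40625)
((I(-2) + p) + J(-5, 2))² = ((-2 - 13/32) + (9 - 1*2 - 1*(-5)))² = (-77/32 + (9 - 2 + 5))² = (-77/32 + 12)² = (307/32)² = 94249/1024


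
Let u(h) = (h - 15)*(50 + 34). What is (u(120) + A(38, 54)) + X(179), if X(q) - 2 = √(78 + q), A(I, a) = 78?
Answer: 8900 + √257 ≈ 8916.0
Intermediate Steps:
X(q) = 2 + √(78 + q)
u(h) = -1260 + 84*h (u(h) = (-15 + h)*84 = -1260 + 84*h)
(u(120) + A(38, 54)) + X(179) = ((-1260 + 84*120) + 78) + (2 + √(78 + 179)) = ((-1260 + 10080) + 78) + (2 + √257) = (8820 + 78) + (2 + √257) = 8898 + (2 + √257) = 8900 + √257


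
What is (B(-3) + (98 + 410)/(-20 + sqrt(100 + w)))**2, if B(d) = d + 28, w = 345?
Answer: (8 + 25*sqrt(445))**2/(20 - sqrt(445))**2 ≈ 2.3904e+5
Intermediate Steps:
B(d) = 28 + d
(B(-3) + (98 + 410)/(-20 + sqrt(100 + w)))**2 = ((28 - 3) + (98 + 410)/(-20 + sqrt(100 + 345)))**2 = (25 + 508/(-20 + sqrt(445)))**2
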